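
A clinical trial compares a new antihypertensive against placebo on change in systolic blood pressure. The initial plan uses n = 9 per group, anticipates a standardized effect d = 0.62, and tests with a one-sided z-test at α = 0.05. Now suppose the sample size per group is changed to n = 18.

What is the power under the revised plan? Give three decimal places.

With n = 18 per group: δ = d·√(n/2) = 0.62 × √(18/2) = 1.8600. Critical value z_{0.05} = 1.645.
Revised power = P(Z > 1.645 − δ) = Φ(0.215) = 0.5852.

Power ≈ 0.585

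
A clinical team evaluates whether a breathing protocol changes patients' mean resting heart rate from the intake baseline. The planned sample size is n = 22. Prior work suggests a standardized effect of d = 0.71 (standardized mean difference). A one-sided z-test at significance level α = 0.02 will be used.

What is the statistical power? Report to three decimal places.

Noncentrality parameter: δ = d·√n = 0.71 × √22 = 3.3302
One-sided α = 0.02 → critical value z_{0.02} = 2.054.
Power = Φ(δ − 2.054) = Φ(1.276) = 0.8991.

Power ≈ 0.899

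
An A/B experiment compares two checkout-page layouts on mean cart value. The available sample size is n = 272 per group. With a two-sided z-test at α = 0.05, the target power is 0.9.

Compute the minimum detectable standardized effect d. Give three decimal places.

d ≈ 0.278

Required noncentrality: δ = z_{0.025} + z_{0.10} = 1.960 + 1.282 = 3.242.
(The second rejection-region term Φ(−δ − z_{α/2}) is negligible and dropped.)
δ = d·√(n/2) ⇒ d = δ/√(n/2) = 3.242/√(272/2) = 0.2780.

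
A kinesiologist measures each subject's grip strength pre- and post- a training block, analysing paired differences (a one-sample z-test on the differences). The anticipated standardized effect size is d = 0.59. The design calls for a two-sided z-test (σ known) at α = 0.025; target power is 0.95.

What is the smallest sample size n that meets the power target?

For power 0.95 need Φ(δ − z_{0.0125}) = 0.95, so δ = z_{0.0125} + z_{0.05} = 2.241 + 1.645 = 3.886.
(Ignoring the negligible lower-tail rejection probability gives the usual closed-form inversion.)
δ = d·√n ⇒ n = (δ/d)² = (3.886 / 0.59)² = 43.39.
Rounding up, n = 44.

n = 44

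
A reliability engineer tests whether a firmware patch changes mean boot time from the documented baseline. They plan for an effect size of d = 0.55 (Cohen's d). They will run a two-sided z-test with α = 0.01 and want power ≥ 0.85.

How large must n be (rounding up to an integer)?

n = 44

Set Φ(δ − 2.576) = 0.85; then δ − 2.576 = Φ⁻¹(0.85) = 1.036, giving δ = 3.612.
(For δ > 0 the lower-tail rejection region contributes negligibly to power, so the one-term inversion is standard.)
δ = d·√n ⇒ n = (δ/d)² = (3.612 / 0.55)² = 43.14.
Rounding up, n = 44.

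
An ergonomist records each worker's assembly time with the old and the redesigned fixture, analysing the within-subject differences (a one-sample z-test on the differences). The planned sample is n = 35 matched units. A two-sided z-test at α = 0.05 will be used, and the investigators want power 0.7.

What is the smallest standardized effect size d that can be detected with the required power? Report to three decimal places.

d ≈ 0.420

Need Φ(δ − 1.960) = 0.7, so δ = 1.960 + 0.524 = 2.484.
(Lower-tail contribution to power is negligible for δ > 0.)
δ = d·√n ⇒ d = δ/√n = 2.484/√35 = 0.4199.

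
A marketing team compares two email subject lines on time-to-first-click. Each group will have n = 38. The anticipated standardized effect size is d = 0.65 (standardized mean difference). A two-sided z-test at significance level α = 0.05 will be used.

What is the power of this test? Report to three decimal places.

Power ≈ 0.809

Noncentrality parameter: δ = d·√(n/2) = 0.65 × √(38/2) = 2.8333
Two-sided α = 0.05 → critical value z_{0.025} = 1.960.
Power = Φ(δ − 1.960) + Φ(−δ − 1.960) = Φ(0.873) + Φ(-4.793) = 0.8088 + 0.0000 = 0.8088.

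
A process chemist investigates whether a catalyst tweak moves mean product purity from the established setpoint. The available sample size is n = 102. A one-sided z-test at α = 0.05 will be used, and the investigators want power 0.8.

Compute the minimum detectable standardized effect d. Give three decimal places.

Required noncentrality: δ = z_{0.05} + z_{0.20} = 1.645 + 0.842 = 2.486.
δ = d·√n ⇒ d = δ/√n = 2.486/√102 = 0.2462.

d ≈ 0.246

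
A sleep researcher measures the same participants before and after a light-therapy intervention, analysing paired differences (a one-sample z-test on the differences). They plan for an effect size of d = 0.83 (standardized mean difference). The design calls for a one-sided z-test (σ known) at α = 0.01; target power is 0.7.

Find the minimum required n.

For power 0.7 need Φ(δ − z_{0.01}) = 0.7, so δ = z_{0.01} + z_{0.30} = 2.326 + 0.524 = 2.851.
δ = d·√n ⇒ n = (δ/d)² = (2.851 / 0.83)² = 11.80.
Rounding up, n = 12.

n = 12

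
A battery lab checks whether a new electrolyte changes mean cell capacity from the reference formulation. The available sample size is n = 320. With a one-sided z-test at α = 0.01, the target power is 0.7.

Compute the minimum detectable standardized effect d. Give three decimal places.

d ≈ 0.159

Required noncentrality: δ = z_{0.01} + z_{0.30} = 2.326 + 0.524 = 2.851.
δ = d·√n ⇒ d = δ/√n = 2.851/√320 = 0.1594.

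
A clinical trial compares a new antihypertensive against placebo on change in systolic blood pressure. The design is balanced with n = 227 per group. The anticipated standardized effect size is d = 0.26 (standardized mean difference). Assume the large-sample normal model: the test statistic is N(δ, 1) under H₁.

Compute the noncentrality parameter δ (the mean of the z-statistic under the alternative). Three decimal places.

The noncentrality parameter scales effect size by the design's sample-size factor: δ = d·√(n/2) = 0.26 × √(227/2) = 2.7699

δ ≈ 2.770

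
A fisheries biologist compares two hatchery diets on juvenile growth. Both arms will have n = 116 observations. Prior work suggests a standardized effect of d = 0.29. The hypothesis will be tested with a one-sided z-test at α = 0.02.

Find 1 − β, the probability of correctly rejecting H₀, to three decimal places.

Noncentrality parameter: δ = d·√(n/2) = 0.29 × √(116/2) = 2.2086
One-sided α = 0.02 → critical value z_{0.02} = 2.054.
Power = Φ(δ − 2.054) = Φ(0.155) = 0.5615.

Power ≈ 0.562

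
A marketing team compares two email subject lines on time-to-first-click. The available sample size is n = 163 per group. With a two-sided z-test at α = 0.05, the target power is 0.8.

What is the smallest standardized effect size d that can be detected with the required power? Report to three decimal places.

d ≈ 0.310

Need Φ(δ − 1.960) = 0.8, so δ = 1.960 + 0.842 = 2.802.
(The second rejection-region term Φ(−δ − z_{α/2}) is negligible and dropped.)
δ = d·√(n/2) ⇒ d = δ/√(n/2) = 2.802/√(163/2) = 0.3103.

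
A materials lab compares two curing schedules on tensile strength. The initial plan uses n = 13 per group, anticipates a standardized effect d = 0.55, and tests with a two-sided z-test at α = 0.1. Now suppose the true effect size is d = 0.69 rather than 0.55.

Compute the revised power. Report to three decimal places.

Power ≈ 0.546

With d = 0.69: δ = d·√(n/2) = 0.69 × √(13/2) = 1.7592. Critical value z_{0.05} = 1.645.
Revised power = Φ(δ − 1.645) + Φ(−δ − 1.645) = Φ(0.114) + Φ(-3.404) = 0.5455 + 0.0003 = 0.5458.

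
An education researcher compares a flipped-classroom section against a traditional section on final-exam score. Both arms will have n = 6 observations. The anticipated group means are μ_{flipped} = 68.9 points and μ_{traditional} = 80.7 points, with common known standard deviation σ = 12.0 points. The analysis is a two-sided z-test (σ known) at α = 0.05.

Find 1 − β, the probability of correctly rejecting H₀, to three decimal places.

Standardized effect: d = |μ_{flipped} − μ_{traditional}| / σ = |68.9 − 80.7| / 12.0 = 0.9833
Noncentrality parameter: δ = d·√(n/2) = 0.9833 × √(6/2) = 1.7032
Critical value for a two-sided test at α = 0.05: z_{α/2} = 1.960.
Power = Φ(δ − 1.960) + Φ(−δ − 1.960) = Φ(-0.257) + Φ(-3.663) = 0.3987 + 0.0001 = 0.3988.

Power ≈ 0.399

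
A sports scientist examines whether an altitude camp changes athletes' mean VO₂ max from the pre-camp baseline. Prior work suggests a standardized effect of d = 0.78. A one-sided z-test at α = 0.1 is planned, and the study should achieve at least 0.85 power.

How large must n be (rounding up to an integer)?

n = 9

Set Φ(δ − 1.282) = 0.85; then δ − 1.282 = Φ⁻¹(0.85) = 1.036, giving δ = 2.318.
δ = d·√n ⇒ n = (δ/d)² = (2.318 / 0.78)² = 8.83.
Rounding up, n = 9.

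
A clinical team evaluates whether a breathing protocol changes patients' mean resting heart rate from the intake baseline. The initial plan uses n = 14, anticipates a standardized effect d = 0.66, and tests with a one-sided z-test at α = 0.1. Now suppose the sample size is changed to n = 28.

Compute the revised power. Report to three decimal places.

Power ≈ 0.986

With n = 28: δ = d·√n = 0.66 × √28 = 3.4924. Critical value z_{0.1} = 1.282.
Revised power = P(Z > 1.282 − δ) = Φ(2.211) = 0.9865.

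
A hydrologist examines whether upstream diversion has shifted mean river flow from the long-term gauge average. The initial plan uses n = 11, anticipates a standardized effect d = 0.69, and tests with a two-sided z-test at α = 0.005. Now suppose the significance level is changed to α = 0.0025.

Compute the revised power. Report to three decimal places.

Power ≈ 0.231

δ = d·√n = 0.69 × √11 = 2.2885 (unchanged). New critical value: z_{0.0013} = 3.023.
Revised power = Φ(δ − 3.023) + Φ(−δ − 3.023) = Φ(-0.735) + Φ(-5.312) = 0.2312 + 0.0000 = 0.2312.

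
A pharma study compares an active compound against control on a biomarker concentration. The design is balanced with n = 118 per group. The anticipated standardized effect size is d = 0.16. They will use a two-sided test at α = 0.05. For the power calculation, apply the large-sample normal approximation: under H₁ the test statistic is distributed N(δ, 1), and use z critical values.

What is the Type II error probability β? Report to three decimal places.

β ≈ 0.767

Noncentrality parameter: δ = d·√(n/2) = 0.16 × √(118/2) = 1.2290
Critical value for a two-sided test at α = 0.05: z_{α/2} = 1.960.
Power = Φ(δ − 1.960) + Φ(−δ − 1.960) = Φ(-0.731) + Φ(-3.189) = 0.2324 + 0.0007 = 0.2331.
Type II error: β = 1 − power = 1 − 0.2331 = 0.7669.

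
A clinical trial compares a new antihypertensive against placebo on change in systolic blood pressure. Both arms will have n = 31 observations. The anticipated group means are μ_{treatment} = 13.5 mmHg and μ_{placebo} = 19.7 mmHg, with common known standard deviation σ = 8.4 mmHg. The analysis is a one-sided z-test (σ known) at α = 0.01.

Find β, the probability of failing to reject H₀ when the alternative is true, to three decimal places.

Standardized effect: d = |μ_{treatment} − μ_{placebo}| / σ = |13.5 − 19.7| / 8.4 = 0.7381
Noncentrality parameter: δ = d·√(n/2) = 0.7381 × √(31/2) = 2.9059
One-sided α = 0.01 → critical value z_{0.01} = 2.326.
Power = Φ(δ − 2.326) = Φ(0.580) = 0.7189.
Type II error: β = 1 − power = 1 − 0.7189 = 0.2811.

β ≈ 0.281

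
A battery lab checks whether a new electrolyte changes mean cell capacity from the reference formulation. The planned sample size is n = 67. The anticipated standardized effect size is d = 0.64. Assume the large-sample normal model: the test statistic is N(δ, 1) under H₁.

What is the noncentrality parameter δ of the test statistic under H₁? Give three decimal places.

δ = d·√n = 0.64 × √67 = 5.2386

δ ≈ 5.239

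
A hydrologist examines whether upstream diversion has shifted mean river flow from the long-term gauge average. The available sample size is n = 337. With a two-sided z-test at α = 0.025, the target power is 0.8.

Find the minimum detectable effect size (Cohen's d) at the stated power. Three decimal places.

d ≈ 0.168

Required noncentrality: δ = z_{0.0125} + z_{0.20} = 2.241 + 0.842 = 3.083.
(Lower-tail contribution to power is negligible for δ > 0.)
δ = d·√n ⇒ d = δ/√n = 3.083/√337 = 0.1679.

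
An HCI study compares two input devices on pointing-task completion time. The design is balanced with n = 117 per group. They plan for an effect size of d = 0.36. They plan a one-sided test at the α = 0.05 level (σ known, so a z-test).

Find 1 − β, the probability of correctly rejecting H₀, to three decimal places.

Noncentrality parameter: δ = d·√(n/2) = 0.36 × √(117/2) = 2.7535
One-sided α = 0.05 → critical value z_{0.05} = 1.645.
Power = P(Z > 1.645 − δ) = Φ(1.109) = 0.8662.

Power ≈ 0.866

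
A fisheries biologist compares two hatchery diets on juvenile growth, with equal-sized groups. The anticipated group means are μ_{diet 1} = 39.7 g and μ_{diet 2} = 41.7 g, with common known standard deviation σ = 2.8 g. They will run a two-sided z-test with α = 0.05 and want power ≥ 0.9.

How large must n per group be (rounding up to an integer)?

n = 42 per group

Standardized effect: d = |μ_{diet 1} − μ_{diet 2}| / σ = |39.7 − 41.7| / 2.8 = 0.7143
For power 0.9 need Φ(δ − z_{0.025}) = 0.9, so δ = z_{0.025} + z_{0.10} = 1.960 + 1.282 = 3.242.
(The Φ(−δ − z_{α/2}) term is vanishingly small for δ > 0 and is dropped in the standard sample-size formula.)
δ = d·√(n/2) ⇒ n = 2(δ/d)² = 2 × (3.242 / 0.7143)² = 41.19.
Rounding up, n = 42 per group.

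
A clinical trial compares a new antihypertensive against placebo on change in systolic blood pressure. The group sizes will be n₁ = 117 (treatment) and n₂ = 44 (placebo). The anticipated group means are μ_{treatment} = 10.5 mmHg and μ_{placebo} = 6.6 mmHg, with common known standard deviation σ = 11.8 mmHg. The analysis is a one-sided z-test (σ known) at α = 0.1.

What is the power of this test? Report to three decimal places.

Power ≈ 0.722

Standardized effect: d = |μ_{treatment} − μ_{placebo}| / σ = |10.5 − 6.6| / 11.8 = 0.3305
Noncentrality parameter: δ = d / √(1/n₁ + 1/n₂) = 0.3305 / √(1/117 + 1/44) = 1.8689
Critical value for a one-sided test at α = 0.1: z_α = 1.282.
Power = P(Z > 1.282 − δ) = Φ(0.587) = 0.7215.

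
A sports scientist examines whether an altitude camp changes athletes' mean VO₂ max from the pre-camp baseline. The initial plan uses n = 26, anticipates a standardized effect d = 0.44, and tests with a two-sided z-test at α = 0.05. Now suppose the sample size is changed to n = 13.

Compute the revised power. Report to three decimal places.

Power ≈ 0.355

With n = 13: δ = d·√n = 0.44 × √13 = 1.5864. Critical value z_{0.025} = 1.960.
Revised power = Φ(δ − 1.960) + Φ(−δ − 1.960) = Φ(-0.374) + Φ(-3.546) = 0.3544 + 0.0002 = 0.3546.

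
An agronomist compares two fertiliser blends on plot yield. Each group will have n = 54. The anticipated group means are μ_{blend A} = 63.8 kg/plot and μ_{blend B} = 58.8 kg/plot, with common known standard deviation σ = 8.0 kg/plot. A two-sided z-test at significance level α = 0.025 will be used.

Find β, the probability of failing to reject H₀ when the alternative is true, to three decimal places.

Standardized effect: d = |μ_{blend A} − μ_{blend B}| / σ = |63.8 − 58.8| / 8.0 = 0.6250
Noncentrality parameter: δ = d·√(n/2) = 0.6250 × √(54/2) = 3.2476
Two-sided α = 0.025 → critical value z_{0.0125} = 2.241.
Power = Φ(δ − 2.241) + Φ(−δ − 2.241) = Φ(1.006) + Φ(-5.489) = 0.8428 + 0.0000 = 0.8428.
Type II error: β = 1 − power = 1 − 0.8428 = 0.1572.

β ≈ 0.157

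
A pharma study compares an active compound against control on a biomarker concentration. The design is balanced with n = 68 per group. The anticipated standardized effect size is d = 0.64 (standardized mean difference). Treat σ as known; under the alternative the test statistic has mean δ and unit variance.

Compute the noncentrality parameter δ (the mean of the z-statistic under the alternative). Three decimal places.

δ ≈ 3.732

The noncentrality parameter scales effect size by the design's sample-size factor: δ = d·√(n/2) = 0.64 × √(68/2) = 3.7318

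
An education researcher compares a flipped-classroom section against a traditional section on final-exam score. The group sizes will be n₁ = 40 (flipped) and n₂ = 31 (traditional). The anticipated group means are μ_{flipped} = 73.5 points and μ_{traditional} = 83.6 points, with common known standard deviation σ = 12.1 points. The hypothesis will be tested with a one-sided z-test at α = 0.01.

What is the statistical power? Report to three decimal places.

Standardized effect: d = |μ_{flipped} − μ_{traditional}| / σ = |73.5 − 83.6| / 12.1 = 0.8347
Noncentrality parameter: δ = d / √(1/n₁ + 1/n₂) = 0.8347 / √(1/40 + 1/31) = 3.4883
Critical value for a one-sided test at α = 0.01: z_α = 2.326.
Power = Φ(δ − 2.326) = Φ(1.162) = 0.8774.

Power ≈ 0.877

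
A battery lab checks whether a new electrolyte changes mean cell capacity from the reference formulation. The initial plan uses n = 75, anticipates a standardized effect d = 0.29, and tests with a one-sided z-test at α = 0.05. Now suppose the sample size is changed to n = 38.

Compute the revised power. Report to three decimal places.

With n = 38: δ = d·√n = 0.29 × √38 = 1.7877. Critical value z_{0.05} = 1.645.
Revised power = P(Z > 1.645 − δ) = Φ(0.143) = 0.5568.

Power ≈ 0.557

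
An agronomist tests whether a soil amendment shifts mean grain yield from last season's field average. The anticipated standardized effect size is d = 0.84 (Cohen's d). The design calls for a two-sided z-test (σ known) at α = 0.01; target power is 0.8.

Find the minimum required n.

n = 17

Set Φ(δ − 2.576) = 0.8; then δ − 2.576 = Φ⁻¹(0.8) = 0.842, giving δ = 3.417.
(The Φ(−δ − z_{α/2}) term is vanishingly small for δ > 0 and is dropped in the standard sample-size formula.)
δ = d·√n ⇒ n = (δ/d)² = (3.417 / 0.84)² = 16.55.
Rounding up, n = 17.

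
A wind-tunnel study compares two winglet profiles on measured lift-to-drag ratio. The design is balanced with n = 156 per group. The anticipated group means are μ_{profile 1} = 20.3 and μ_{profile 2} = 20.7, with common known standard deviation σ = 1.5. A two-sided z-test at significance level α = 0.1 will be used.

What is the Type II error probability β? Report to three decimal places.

β ≈ 0.239

Standardized effect: d = |μ_{profile 1} − μ_{profile 2}| / σ = |20.3 − 20.7| / 1.5 = 0.2667
Noncentrality parameter: δ = d·√(n/2) = 0.2667 × √(156/2) = 2.3551
Two-sided α = 0.1 → critical value z_{0.05} = 1.645.
Power = Φ(δ − 1.645) + Φ(−δ − 1.645) = Φ(0.710) + Φ(-4.000) = 0.7612 + 0.0000 = 0.7613.
Type II error: β = 1 − power = 1 − 0.7613 = 0.2387.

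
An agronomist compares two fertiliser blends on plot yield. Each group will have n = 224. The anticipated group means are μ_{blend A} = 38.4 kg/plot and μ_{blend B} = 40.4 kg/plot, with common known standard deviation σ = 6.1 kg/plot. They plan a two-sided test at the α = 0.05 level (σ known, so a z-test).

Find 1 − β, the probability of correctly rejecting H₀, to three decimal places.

Standardized effect: d = |μ_{blend A} − μ_{blend B}| / σ = |38.4 − 40.4| / 6.1 = 0.3279
Noncentrality parameter: δ = d·√(n/2) = 0.3279 × √(224/2) = 3.4698
Critical value for a two-sided test at α = 0.05: z_{α/2} = 1.960.
Power = Φ(δ − 1.960) + Φ(−δ − 1.960) = Φ(1.510) + Φ(-5.430) = 0.9345 + 0.0000 = 0.9345.

Power ≈ 0.934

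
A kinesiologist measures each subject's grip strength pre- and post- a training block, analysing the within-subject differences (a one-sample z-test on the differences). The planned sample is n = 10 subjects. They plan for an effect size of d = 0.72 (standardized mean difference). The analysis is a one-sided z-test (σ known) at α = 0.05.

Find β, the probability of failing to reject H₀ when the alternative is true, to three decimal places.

β ≈ 0.264

Noncentrality parameter: δ = d·√n = 0.72 × √10 = 2.2768
Critical value for a one-sided test at α = 0.05: z_α = 1.645.
Power = Φ(δ − 1.645) = Φ(0.632) = 0.7363.
Type II error: β = 1 − power = 1 − 0.7363 = 0.2637.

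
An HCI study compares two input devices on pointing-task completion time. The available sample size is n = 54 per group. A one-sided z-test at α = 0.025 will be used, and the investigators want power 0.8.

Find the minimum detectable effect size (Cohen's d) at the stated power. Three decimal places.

d ≈ 0.539

Need Φ(δ − 1.960) = 0.8, so δ = 1.960 + 0.842 = 2.802.
δ = d·√(n/2) ⇒ d = δ/√(n/2) = 2.802/√(54/2) = 0.5392.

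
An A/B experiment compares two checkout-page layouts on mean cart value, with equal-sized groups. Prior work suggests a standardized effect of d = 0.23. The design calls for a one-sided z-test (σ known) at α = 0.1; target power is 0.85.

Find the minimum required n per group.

n = 204 per group

For power 0.85 need Φ(δ − z_{0.1}) = 0.85, so δ = z_{0.1} + z_{0.15} = 1.282 + 1.036 = 2.318.
δ = d·√(n/2) ⇒ n = 2(δ/d)² = 2 × (2.318 / 0.23)² = 203.14.
Round up to the next whole unit.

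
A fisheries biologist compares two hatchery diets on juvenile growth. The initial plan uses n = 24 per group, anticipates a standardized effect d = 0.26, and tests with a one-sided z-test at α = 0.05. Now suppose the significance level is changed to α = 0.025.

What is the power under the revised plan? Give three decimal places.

δ = d·√(n/2) = 0.26 × √(24/2) = 0.9007 (unchanged). New critical value: z_{0.025} = 1.960.
Revised power = Φ(δ − 1.960) = Φ(-1.059) = 0.1447.

Power ≈ 0.145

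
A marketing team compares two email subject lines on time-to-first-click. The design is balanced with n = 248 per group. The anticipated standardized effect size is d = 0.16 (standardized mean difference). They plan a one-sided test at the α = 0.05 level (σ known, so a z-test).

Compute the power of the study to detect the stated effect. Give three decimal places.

Power ≈ 0.554

Noncentrality parameter: λ = d·√(n/2) = 0.16 × √(248/2) = 1.7817
One-sided α = 0.05 → critical value z_{0.05} = 1.645.
Power = Φ(λ − 1.645) = Φ(0.137) = 0.5544.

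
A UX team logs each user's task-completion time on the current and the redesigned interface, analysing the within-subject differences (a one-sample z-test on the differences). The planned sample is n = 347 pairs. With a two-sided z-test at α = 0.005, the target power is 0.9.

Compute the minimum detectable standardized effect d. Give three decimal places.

Need Φ(δ − 2.807) = 0.9, so δ = 2.807 + 1.282 = 4.089.
(Lower-tail contribution to power is negligible for δ > 0.)
δ = d·√n ⇒ d = δ/√n = 4.089/√347 = 0.2195.

d ≈ 0.219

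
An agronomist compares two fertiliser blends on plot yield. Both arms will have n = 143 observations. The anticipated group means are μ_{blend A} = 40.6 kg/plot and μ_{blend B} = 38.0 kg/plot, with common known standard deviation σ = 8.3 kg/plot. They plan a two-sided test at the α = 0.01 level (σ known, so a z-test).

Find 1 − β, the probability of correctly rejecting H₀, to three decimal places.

Standardized effect: d = |μ_{blend A} − μ_{blend B}| / σ = |40.6 − 38.0| / 8.3 = 0.3133
Noncentrality parameter: δ = d·√(n/2) = 0.3133 × √(143/2) = 2.6488
Critical value for a two-sided test at α = 0.01: z_{α/2} = 2.576.
Power = Φ(δ − 2.576) + Φ(−δ − 2.576) = Φ(0.073) + Φ(-5.225) = 0.5291 + 0.0000 = 0.5291.

Power ≈ 0.529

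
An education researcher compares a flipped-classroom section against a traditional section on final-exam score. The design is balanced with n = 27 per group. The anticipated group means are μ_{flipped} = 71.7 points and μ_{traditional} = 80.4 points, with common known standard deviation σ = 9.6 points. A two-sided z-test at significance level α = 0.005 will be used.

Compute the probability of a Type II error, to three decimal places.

Standardized effect: d = |μ_{flipped} − μ_{traditional}| / σ = |71.7 − 80.4| / 9.6 = 0.9062
Noncentrality parameter: δ = d·√(n/2) = 0.9062 × √(27/2) = 3.3298
Two-sided α = 0.005 → critical value z_{0.0025} = 2.807.
Power = Φ(δ − 2.807) + Φ(−δ − 2.807) = Φ(0.523) + Φ(-6.137) = 0.6994 + 0.0000 = 0.6994.
Type II error: β = 1 − power = 1 − 0.6994 = 0.3006.

β ≈ 0.301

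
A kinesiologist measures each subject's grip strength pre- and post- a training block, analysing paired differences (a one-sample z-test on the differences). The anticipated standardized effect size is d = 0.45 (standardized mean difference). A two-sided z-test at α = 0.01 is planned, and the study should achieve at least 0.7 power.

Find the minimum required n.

For power 0.7 need Φ(δ − z_{0.005}) = 0.7, so δ = z_{0.005} + z_{0.30} = 2.576 + 0.524 = 3.100.
(For δ > 0 the lower-tail rejection region contributes negligibly to power, so the one-term inversion is standard.)
δ = d·√n ⇒ n = (δ/d)² = (3.100 / 0.45)² = 47.46.
Round up to the next whole unit.

n = 48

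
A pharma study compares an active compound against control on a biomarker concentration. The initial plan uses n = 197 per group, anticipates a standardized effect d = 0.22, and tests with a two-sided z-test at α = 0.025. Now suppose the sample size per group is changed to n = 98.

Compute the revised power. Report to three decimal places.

With n = 98 per group: δ = d·√(n/2) = 0.22 × √(98/2) = 1.5400. Critical value z_{0.0125} = 2.241.
Revised power = Φ(δ − 2.241) + Φ(−δ − 2.241) = Φ(-0.701) + Φ(-3.781) = 0.2415 + 0.0001 = 0.2416.

Power ≈ 0.242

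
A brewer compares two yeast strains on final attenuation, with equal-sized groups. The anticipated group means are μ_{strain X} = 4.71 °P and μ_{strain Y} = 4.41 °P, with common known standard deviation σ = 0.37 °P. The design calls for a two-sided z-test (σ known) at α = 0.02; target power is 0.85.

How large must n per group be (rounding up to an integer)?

Standardized effect: d = |μ_{strain X} − μ_{strain Y}| / σ = |4.71 − 4.41| / 0.37 = 0.8108
For power 0.85 need Φ(δ − z_{0.01}) = 0.85, so δ = z_{0.01} + z_{0.15} = 2.326 + 1.036 = 3.363.
(The Φ(−δ − z_{α/2}) term is vanishingly small for δ > 0 and is dropped in the standard sample-size formula.)
δ = d·√(n/2) ⇒ n = 2(δ/d)² = 2 × (3.363 / 0.8108)² = 34.40.
Round up to the next whole unit.

n = 35 per group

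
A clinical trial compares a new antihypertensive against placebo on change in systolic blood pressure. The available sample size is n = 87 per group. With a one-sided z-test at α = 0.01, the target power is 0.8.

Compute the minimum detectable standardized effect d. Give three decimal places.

Required noncentrality: δ = z_{0.01} + z_{0.20} = 2.326 + 0.842 = 3.168.
δ = d·√(n/2) ⇒ d = δ/√(n/2) = 3.168/√(87/2) = 0.4803.

d ≈ 0.480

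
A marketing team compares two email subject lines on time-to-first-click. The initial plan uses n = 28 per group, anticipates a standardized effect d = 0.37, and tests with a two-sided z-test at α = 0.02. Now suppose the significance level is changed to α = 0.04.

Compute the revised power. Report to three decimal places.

Power ≈ 0.252

δ = d·√(n/2) = 0.37 × √(28/2) = 1.3844 (unchanged). New critical value: z_{0.02} = 2.054.
Revised power = Φ(δ − 2.054) + Φ(−δ − 2.054) = Φ(-0.669) + Φ(-3.438) = 0.2516 + 0.0003 = 0.2519.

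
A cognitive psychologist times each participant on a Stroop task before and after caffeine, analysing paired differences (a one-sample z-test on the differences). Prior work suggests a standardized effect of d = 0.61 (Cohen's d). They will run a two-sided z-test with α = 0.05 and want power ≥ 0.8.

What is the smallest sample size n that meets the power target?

For power 0.8 need Φ(δ − z_{0.025}) = 0.8, so δ = z_{0.025} + z_{0.20} = 1.960 + 0.842 = 2.802.
(Ignoring the negligible lower-tail rejection probability gives the usual closed-form inversion.)
δ = d·√n ⇒ n = (δ/d)² = (2.802 / 0.61)² = 21.09.
Round up to the next whole unit.

n = 22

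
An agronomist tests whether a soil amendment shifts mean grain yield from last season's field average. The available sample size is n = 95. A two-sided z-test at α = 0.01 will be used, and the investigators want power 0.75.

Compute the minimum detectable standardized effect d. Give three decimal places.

Required noncentrality: δ = z_{0.005} + z_{0.25} = 2.576 + 0.674 = 3.250.
(Lower-tail contribution to power is negligible for δ > 0.)
δ = d·√n ⇒ d = δ/√n = 3.250/√95 = 0.3335.

d ≈ 0.333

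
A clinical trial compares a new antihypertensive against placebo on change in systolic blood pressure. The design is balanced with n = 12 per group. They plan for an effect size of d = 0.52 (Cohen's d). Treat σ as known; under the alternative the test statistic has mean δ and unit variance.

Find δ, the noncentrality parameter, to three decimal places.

δ ≈ 1.274

δ = d·√(n/2) = 0.52 × √(12/2) = 1.2737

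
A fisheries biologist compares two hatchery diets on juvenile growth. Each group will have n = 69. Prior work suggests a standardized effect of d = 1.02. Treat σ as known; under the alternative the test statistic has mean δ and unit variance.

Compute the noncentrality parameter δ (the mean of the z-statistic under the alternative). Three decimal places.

δ ≈ 5.991

The noncentrality parameter scales effect size by the design's sample-size factor: δ = d·√(n/2) = 1.02 × √(69/2) = 5.9911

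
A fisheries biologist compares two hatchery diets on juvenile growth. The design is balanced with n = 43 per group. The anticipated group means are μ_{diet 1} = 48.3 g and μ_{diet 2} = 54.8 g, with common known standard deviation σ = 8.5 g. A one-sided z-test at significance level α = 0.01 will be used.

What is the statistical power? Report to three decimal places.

Power ≈ 0.889

Standardized effect: d = |μ_{diet 1} − μ_{diet 2}| / σ = |48.3 − 54.8| / 8.5 = 0.7647
Noncentrality parameter: δ = d·√(n/2) = 0.7647 × √(43/2) = 3.5458
Critical value for a one-sided test at α = 0.01: z_α = 2.326.
Power = P(Z > 2.326 − δ) = Φ(1.219) = 0.8887.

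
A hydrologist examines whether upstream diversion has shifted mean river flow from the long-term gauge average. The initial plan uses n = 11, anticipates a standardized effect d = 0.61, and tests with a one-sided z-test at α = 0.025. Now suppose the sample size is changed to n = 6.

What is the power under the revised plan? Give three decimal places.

With n = 6: δ = d·√n = 0.61 × √6 = 1.4942. Critical value z_{0.025} = 1.960.
Revised power = Φ(δ − 1.960) = Φ(-0.466) = 0.3207.

Power ≈ 0.321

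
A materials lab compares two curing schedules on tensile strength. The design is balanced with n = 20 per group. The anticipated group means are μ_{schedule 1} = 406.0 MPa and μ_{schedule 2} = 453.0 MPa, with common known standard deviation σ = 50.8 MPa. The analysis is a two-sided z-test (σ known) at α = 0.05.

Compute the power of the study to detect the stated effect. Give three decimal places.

Power ≈ 0.833

Standardized effect: d = |μ_{schedule 1} − μ_{schedule 2}| / σ = |406.0 − 453.0| / 50.8 = 0.9252
Noncentrality parameter: δ = d·√(n/2) = 0.9252 × √(20/2) = 2.9257
Two-sided α = 0.05 → critical value z_{0.025} = 1.960.
Power = Φ(δ − 1.960) + Φ(−δ − 1.960) = Φ(0.966) + Φ(-4.886) = 0.8329 + 0.0000 = 0.8329.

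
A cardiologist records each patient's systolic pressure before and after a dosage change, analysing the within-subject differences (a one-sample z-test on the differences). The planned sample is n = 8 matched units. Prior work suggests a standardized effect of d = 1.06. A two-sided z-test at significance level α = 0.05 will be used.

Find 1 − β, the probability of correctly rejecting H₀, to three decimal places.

Power ≈ 0.850

Noncentrality parameter: δ = d·√n = 1.06 × √8 = 2.9981
Two-sided α = 0.05 → critical value z_{0.025} = 1.960.
Power = Φ(δ − 1.960) + Φ(−δ − 1.960) = Φ(1.038) + Φ(-4.958) = 0.8504 + 0.0000 = 0.8504.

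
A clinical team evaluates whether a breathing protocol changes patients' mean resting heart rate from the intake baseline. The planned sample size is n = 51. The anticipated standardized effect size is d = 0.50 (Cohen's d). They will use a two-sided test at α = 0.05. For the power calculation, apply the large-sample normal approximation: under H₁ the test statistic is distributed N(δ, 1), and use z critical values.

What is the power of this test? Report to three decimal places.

Noncentrality parameter: δ = d·√n = 0.50 × √51 = 3.5707
Two-sided α = 0.05 → critical value z_{0.025} = 1.960.
Power = Φ(δ − 1.960) + Φ(−δ − 1.960) = Φ(1.611) + Φ(-5.531) = 0.9464 + 0.0000 = 0.9464.

Power ≈ 0.946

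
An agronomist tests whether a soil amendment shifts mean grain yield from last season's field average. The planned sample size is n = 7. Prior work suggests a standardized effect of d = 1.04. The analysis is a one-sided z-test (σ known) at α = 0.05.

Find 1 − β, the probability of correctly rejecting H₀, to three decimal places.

Power ≈ 0.866

Noncentrality parameter: δ = d·√n = 1.04 × √7 = 2.7516
Critical value for a one-sided test at α = 0.05: z_α = 1.645.
Power = Φ(δ − 1.645) = Φ(1.107) = 0.8658.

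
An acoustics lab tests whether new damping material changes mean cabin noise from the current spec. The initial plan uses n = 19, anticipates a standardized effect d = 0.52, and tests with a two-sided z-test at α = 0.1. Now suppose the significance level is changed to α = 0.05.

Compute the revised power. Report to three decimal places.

Power ≈ 0.620

δ = d·√n = 0.52 × √19 = 2.2666 (unchanged). New critical value: z_{0.025} = 1.960.
Revised power = Φ(δ − 1.960) + Φ(−δ − 1.960) = Φ(0.307) + Φ(-4.227) = 0.6205 + 0.0000 = 0.6205.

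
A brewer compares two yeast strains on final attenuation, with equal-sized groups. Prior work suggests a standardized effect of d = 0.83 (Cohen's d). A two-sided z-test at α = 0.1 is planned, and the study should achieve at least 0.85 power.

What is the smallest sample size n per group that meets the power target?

n = 21 per group

For power 0.85 need Φ(δ − z_{0.05}) = 0.85, so δ = z_{0.05} + z_{0.15} = 1.645 + 1.036 = 2.681.
(Ignoring the negligible lower-tail rejection probability gives the usual closed-form inversion.)
δ = d·√(n/2) ⇒ n = 2(δ/d)² = 2 × (2.681 / 0.83)² = 20.87.
Rounding up, n = 21 per group.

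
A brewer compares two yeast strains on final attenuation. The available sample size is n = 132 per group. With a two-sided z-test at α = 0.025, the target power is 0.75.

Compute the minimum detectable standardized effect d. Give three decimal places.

d ≈ 0.359

Required noncentrality: δ = z_{0.0125} + z_{0.25} = 2.241 + 0.674 = 2.916.
(The second rejection-region term Φ(−δ − z_{α/2}) is negligible and dropped.)
δ = d·√(n/2) ⇒ d = δ/√(n/2) = 2.916/√(132/2) = 0.3589.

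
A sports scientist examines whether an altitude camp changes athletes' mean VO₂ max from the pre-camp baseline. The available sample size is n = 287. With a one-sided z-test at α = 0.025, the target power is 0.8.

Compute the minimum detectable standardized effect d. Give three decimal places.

Required noncentrality: δ = z_{0.025} + z_{0.20} = 1.960 + 0.842 = 2.802.
δ = d·√n ⇒ d = δ/√n = 2.802/√287 = 0.1654.

d ≈ 0.165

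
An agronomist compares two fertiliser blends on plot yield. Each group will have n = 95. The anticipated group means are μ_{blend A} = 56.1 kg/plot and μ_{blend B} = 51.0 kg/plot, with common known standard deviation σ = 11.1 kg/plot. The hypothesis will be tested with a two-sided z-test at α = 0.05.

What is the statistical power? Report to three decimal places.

Power ≈ 0.886

Standardized effect: d = |μ_{blend A} − μ_{blend B}| / σ = |56.1 − 51.0| / 11.1 = 0.4595
Noncentrality parameter: δ = d·√(n/2) = 0.4595 × √(95/2) = 3.1666
Two-sided α = 0.05 → critical value z_{0.025} = 1.960.
Power = Φ(δ − 1.960) + Φ(−δ − 1.960) = Φ(1.207) + Φ(-5.127) = 0.8862 + 0.0000 = 0.8862.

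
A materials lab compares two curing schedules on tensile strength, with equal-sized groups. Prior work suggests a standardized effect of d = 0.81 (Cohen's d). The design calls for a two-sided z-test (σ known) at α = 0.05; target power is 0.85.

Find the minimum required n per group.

For power 0.85 need Φ(δ − z_{0.025}) = 0.85, so δ = z_{0.025} + z_{0.15} = 1.960 + 1.036 = 2.996.
(For δ > 0 the lower-tail rejection region contributes negligibly to power, so the one-term inversion is standard.)
δ = d·√(n/2) ⇒ n = 2(δ/d)² = 2 × (2.996 / 0.81)² = 27.37.
Round up to the next whole unit.

n = 28 per group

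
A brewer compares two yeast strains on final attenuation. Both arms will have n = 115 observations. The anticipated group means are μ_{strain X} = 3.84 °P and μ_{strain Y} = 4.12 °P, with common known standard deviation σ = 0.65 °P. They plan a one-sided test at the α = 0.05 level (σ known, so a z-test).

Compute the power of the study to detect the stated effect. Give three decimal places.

Standardized effect: d = |μ_{strain X} − μ_{strain Y}| / σ = |3.84 − 4.12| / 0.65 = 0.4308
Noncentrality parameter: δ = d·√(n/2) = 0.4308 × √(115/2) = 3.2665
Critical value for a one-sided test at α = 0.05: z_α = 1.645.
Power = P(Z > 1.645 − δ) = Φ(1.622) = 0.9476.

Power ≈ 0.948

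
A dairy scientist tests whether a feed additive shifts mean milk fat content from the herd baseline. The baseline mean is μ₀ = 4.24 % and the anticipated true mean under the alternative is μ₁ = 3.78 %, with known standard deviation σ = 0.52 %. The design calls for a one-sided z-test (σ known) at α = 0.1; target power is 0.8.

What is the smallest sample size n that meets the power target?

Standardized effect: d = |μ₁ − μ₀| / σ = |3.78 − 4.24| / 0.52 = 0.8846
Set Φ(δ − 1.282) = 0.8; then δ − 1.282 = Φ⁻¹(0.8) = 0.842, giving δ = 2.123.
δ = d·√n ⇒ n = (δ/d)² = (2.123 / 0.8846)² = 5.76.
Round up to the next whole unit.

n = 6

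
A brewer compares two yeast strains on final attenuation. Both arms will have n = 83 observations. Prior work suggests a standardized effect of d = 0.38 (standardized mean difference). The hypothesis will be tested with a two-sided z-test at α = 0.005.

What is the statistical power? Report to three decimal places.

Power ≈ 0.360

Noncentrality parameter: δ = d·√(n/2) = 0.38 × √(83/2) = 2.4480
Two-sided α = 0.005 → critical value z_{0.0025} = 2.807.
Power = Φ(δ − 2.807) + Φ(−δ − 2.807) = Φ(-0.359) + Φ(-5.255) = 0.3598 + 0.0000 = 0.3598.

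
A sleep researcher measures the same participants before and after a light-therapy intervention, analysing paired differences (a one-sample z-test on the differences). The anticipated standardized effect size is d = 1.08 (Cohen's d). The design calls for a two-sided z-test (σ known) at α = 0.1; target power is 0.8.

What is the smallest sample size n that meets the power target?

n = 6

Set Φ(δ − 1.645) = 0.8; then δ − 1.645 = Φ⁻¹(0.8) = 0.842, giving δ = 2.486.
(For δ > 0 the lower-tail rejection region contributes negligibly to power, so the one-term inversion is standard.)
δ = d·√n ⇒ n = (δ/d)² = (2.486 / 1.08)² = 5.30.
Round up to the next whole unit.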